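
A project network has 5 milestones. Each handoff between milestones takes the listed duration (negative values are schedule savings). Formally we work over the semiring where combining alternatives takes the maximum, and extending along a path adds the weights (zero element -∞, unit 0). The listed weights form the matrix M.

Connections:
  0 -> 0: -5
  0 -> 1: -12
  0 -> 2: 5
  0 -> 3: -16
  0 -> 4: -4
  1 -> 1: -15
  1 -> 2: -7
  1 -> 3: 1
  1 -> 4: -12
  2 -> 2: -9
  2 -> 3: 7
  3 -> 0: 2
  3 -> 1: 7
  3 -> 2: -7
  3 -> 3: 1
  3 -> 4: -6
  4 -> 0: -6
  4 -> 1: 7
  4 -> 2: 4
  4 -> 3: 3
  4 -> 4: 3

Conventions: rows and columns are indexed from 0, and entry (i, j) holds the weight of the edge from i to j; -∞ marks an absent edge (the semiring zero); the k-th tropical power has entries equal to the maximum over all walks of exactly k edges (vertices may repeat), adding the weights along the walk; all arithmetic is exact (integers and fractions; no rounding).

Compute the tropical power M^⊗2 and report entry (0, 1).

M^⊗2:
  [-10, 3, 0, 12, -1]
  [3, 8, -6, 2, -5]
  [9, 14, 0, 8, 1]
  [3, 8, 7, 8, -2]
  [5, 10, 7, 11, 6]
Key observation: the optimum is the walk 0->4->1, with weight (-4) + 7 = 3.
Optimal value attained by: walk 0->4->1.
Answer: (M^⊗2)[0][1] = 3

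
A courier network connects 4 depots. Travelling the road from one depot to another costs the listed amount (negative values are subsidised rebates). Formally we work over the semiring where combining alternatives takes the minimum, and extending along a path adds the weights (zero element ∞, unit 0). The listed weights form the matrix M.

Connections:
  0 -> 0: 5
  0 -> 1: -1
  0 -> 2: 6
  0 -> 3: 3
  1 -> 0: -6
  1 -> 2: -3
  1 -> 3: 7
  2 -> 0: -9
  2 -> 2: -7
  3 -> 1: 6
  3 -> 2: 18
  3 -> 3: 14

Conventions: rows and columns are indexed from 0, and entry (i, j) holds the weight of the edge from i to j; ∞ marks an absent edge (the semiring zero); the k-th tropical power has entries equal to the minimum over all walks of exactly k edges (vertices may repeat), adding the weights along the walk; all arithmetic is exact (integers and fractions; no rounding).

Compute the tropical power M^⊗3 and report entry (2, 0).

M^⊗2:
  [-7, 4, -4, 6]
  [-12, -7, -10, -3]
  [-16, -10, -14, -6]
  [0, 20, 3, 13]
M^⊗3:
  [-13, -8, -11, -4]
  [-19, -13, -17, -9]
  [-23, -17, -21, -13]
  [-6, -1, -4, 3]
Key observation: the optimum is the walk 2->2->2->0, with weight (-7) + (-7) + (-9) = -23.
Optimal value attained by: walk 2->2->2->0.
Answer: (M^⊗3)[2][0] = -23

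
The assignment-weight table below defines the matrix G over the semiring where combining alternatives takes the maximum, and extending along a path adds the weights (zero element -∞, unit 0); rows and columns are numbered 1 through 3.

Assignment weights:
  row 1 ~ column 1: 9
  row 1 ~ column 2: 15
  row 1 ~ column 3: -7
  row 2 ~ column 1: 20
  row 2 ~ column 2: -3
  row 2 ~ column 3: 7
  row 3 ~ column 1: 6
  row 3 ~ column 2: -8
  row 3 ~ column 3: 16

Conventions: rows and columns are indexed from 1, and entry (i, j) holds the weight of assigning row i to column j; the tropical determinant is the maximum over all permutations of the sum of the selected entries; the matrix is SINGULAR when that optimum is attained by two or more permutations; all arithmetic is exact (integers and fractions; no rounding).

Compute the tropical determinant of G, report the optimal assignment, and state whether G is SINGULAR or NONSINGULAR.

σ = (1, 2, 3): 9 + (-3) + 16 = 22
σ = (1, 3, 2): 9 + 7 + (-8) = 8
σ = (2, 1, 3): 15 + 20 + 16 = 51
σ = (2, 3, 1): 15 + 7 + 6 = 28
σ = (3, 1, 2): (-7) + 20 + (-8) = 5
σ = (3, 2, 1): (-7) + (-3) + 6 = -4
Optimal value attained by: σ = (2, 1, 3).
Answer: det⊕(G) = 51; verdict: NONSINGULAR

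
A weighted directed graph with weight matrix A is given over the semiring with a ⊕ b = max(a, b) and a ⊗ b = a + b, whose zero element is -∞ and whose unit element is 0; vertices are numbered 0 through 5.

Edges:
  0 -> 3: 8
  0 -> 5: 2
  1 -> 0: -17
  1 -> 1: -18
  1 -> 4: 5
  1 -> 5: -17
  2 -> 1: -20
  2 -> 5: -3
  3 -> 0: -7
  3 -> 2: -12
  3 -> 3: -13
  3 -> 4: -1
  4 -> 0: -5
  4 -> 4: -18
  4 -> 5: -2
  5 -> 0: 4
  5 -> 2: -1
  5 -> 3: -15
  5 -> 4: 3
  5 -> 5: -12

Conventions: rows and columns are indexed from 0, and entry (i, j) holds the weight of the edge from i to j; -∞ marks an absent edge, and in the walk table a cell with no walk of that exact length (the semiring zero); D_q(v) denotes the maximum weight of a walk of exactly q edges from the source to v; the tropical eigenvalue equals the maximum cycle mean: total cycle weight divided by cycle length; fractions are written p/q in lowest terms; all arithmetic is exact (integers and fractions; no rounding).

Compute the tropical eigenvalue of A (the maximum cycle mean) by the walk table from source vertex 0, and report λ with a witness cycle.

q=0: [0, -∞, -∞, -∞, -∞, -∞]
q=1: [-∞, -∞, -∞, 8, -∞, 2]
q=2: [6, -∞, 1, -5, 7, -10]
q=3: [2, -19, -11, 14, -6, 8]
q=4: [12, -31, 7, 10, 13, 4]
q=5: [8, -13, 3, 20, 9, 14]
q=6: [18, -17, 13, 16, 19, 10]
Optimal cycle mean attained by: cycle 0->5->0, total 2 + 4, length 2.
Answer: λ = 3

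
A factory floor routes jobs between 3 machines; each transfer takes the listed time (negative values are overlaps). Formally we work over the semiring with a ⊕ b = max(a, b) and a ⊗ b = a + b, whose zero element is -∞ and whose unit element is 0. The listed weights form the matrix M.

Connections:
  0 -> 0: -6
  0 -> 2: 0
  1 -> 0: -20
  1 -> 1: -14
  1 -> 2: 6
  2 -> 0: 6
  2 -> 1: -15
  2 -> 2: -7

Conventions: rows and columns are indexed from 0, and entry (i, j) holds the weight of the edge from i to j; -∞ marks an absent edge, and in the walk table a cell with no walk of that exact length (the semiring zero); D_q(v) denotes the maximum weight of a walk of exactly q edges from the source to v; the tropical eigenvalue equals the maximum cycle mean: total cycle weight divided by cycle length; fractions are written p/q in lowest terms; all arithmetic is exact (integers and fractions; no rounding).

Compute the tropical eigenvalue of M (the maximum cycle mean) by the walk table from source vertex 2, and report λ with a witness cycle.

q=0: [-∞, -∞, 0]
q=1: [6, -15, -7]
q=2: [0, -22, 6]
q=3: [12, -9, 0]
Optimal cycle mean attained by: cycle 0->2->0, total 0 + 6, length 2.
Answer: λ = 3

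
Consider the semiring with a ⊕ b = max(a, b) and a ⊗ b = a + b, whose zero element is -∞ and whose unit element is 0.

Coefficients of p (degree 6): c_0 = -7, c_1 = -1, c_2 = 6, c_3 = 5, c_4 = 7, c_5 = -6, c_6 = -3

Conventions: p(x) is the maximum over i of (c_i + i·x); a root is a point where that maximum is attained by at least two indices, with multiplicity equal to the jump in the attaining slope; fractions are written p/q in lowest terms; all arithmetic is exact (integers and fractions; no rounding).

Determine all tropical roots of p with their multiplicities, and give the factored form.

hull edge (i=0, c=-7) to (i=2, c=6): slope 13/2, span 2
hull edge (i=2, c=6) to (i=4, c=7): slope 1/2, span 2
hull edge (i=4, c=7) to (i=6, c=-3): slope -5, span 2
Factored form: p(x) = -3 ⊗ (x ⊕ (-13/2)) ⊗ (x ⊕ (-13/2)) ⊗ (x ⊕ (-1/2)) ⊗ (x ⊕ (-1/2)) ⊗ (x ⊕ 5) ⊗ (x ⊕ 5)
Answer: roots = -13/2 (mult 2), -1/2 (mult 2), 5 (mult 2)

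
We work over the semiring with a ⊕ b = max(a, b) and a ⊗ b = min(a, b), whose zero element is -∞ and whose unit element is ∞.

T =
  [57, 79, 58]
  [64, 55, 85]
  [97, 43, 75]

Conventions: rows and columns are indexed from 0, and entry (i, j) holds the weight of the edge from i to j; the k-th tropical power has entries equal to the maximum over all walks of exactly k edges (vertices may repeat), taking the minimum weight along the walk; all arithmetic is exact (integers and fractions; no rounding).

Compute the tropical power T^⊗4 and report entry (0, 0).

T^⊗2:
  [64, 57, 79]
  [85, 64, 75]
  [75, 79, 75]
T^⊗3:
  [79, 64, 75]
  [75, 79, 75]
  [75, 75, 79]
T^⊗4:
  [75, 79, 75]
  [75, 75, 79]
  [79, 75, 75]
Key observation: the optimum is the walk 0->1->2->2->0, with weight 79 min 85 min 75 min 97 = 75.
Optimal value attained by: walk 0->1->2->2->0.
Answer: (T^⊗4)[0][0] = 75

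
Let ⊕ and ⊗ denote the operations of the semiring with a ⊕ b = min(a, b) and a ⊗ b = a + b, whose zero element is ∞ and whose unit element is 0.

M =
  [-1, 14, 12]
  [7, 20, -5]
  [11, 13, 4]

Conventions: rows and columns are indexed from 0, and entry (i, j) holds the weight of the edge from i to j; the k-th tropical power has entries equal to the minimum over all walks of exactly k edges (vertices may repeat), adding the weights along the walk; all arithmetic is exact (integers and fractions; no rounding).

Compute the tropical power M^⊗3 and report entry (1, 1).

M^⊗2:
  [-2, 13, 9]
  [6, 8, -1]
  [10, 17, 8]
M^⊗3:
  [-3, 12, 8]
  [5, 12, 3]
  [9, 21, 12]
Key observation: the optimum is the walk 1->2->2->1, with weight (-5) + 4 + 13 = 12.
Optimal value attained by: walk 1->2->2->1.
Answer: (M^⊗3)[1][1] = 12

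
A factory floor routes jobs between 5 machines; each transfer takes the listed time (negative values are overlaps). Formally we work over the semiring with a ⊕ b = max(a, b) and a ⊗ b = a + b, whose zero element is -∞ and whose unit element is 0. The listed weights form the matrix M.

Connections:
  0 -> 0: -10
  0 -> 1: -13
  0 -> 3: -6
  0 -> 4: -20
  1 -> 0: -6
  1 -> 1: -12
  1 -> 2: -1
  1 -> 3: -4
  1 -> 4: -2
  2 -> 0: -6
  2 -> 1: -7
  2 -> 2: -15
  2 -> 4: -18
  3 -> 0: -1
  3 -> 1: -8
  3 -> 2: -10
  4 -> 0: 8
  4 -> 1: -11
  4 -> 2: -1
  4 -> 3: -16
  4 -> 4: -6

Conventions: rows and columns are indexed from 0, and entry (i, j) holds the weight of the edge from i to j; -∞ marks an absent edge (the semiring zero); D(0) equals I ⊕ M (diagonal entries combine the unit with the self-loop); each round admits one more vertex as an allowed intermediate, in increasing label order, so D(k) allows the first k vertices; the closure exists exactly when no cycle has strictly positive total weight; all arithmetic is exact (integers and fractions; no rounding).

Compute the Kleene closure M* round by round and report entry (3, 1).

D(0):
  [0, -13, -∞, -6, -20]
  [-6, 0, -1, -4, -2]
  [-6, -7, 0, -∞, -18]
  [-1, -8, -10, 0, -∞]
  [8, -11, -1, -16, 0]
D(1):
  [0, -13, -∞, -6, -20]
  [-6, 0, -1, -4, -2]
  [-6, -7, 0, -12, -18]
  [-1, -8, -10, 0, -21]
  [8, -5, -1, 2, 0]
D(2):
  [0, -13, -14, -6, -15]
  [-6, 0, -1, -4, -2]
  [-6, -7, 0, -11, -9]
  [-1, -8, -9, 0, -10]
  [8, -5, -1, 2, 0]
D(3):
  [0, -13, -14, -6, -15]
  [-6, 0, -1, -4, -2]
  [-6, -7, 0, -11, -9]
  [-1, -8, -9, 0, -10]
  [8, -5, -1, 2, 0]
D(4):
  [0, -13, -14, -6, -15]
  [-5, 0, -1, -4, -2]
  [-6, -7, 0, -11, -9]
  [-1, -8, -9, 0, -10]
  [8, -5, -1, 2, 0]
D(5):
  [0, -13, -14, -6, -15]
  [6, 0, -1, 0, -2]
  [-1, -7, 0, -7, -9]
  [-1, -8, -9, 0, -10]
  [8, -5, -1, 2, 0]
Answer: M*[3][1] = -8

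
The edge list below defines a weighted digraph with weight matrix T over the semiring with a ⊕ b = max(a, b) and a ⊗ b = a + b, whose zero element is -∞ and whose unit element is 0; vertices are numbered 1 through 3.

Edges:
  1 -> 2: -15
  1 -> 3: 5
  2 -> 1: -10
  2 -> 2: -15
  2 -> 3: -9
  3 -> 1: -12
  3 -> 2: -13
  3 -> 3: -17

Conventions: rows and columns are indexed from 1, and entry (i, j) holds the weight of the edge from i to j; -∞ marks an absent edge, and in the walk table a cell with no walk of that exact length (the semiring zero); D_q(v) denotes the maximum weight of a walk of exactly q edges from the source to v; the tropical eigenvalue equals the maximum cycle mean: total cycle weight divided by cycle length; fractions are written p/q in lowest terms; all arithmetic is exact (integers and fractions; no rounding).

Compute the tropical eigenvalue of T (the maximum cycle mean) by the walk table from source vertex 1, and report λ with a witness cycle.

q=0: [0, -∞, -∞]
q=1: [-∞, -15, 5]
q=2: [-7, -8, -12]
q=3: [-18, -22, -2]
Optimal cycle mean attained by: cycle 1->3->1, total 5 + (-12), length 2.
Answer: λ = -7/2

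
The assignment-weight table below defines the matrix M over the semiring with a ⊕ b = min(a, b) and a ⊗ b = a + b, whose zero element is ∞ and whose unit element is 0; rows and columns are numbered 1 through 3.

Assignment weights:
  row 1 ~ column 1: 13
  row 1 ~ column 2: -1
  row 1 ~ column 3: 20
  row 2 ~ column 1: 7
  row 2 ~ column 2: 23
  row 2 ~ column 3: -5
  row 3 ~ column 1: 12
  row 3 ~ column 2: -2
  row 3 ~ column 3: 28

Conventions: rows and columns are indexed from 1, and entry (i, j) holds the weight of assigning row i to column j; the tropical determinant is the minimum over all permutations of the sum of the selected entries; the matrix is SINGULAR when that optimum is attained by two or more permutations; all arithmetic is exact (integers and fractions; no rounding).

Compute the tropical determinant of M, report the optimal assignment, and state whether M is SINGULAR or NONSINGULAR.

σ = (1, 2, 3): 13 + 23 + 28 = 64
σ = (1, 3, 2): 13 + (-5) + (-2) = 6
σ = (2, 1, 3): (-1) + 7 + 28 = 34
σ = (2, 3, 1): (-1) + (-5) + 12 = 6
σ = (3, 1, 2): 20 + 7 + (-2) = 25
σ = (3, 2, 1): 20 + 23 + 12 = 55
Optimal value attained by: σ = (1, 3, 2).
Answer: det⊕(M) = 6; verdict: SINGULAR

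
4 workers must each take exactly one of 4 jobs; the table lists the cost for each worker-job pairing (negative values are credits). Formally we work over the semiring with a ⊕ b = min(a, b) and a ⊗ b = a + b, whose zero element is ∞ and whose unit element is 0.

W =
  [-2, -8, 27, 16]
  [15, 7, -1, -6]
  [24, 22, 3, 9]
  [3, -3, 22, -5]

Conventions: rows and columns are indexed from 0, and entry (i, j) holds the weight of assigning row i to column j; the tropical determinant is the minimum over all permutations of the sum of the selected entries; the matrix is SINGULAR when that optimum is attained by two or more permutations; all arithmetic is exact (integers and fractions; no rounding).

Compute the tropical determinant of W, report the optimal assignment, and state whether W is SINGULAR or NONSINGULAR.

σ = (0, 1, 2, 3): (-2) + 7 + 3 + (-5) = 3
σ = (0, 1, 3, 2): (-2) + 7 + 9 + 22 = 36
σ = (0, 2, 1, 3): (-2) + (-1) + 22 + (-5) = 14
σ = (0, 2, 3, 1): (-2) + (-1) + 9 + (-3) = 3
σ = (0, 3, 1, 2): (-2) + (-6) + 22 + 22 = 36
σ = (0, 3, 2, 1): (-2) + (-6) + 3 + (-3) = -8
σ = (1, 0, 2, 3): (-8) + 15 + 3 + (-5) = 5
σ = (1, 0, 3, 2): (-8) + 15 + 9 + 22 = 38
σ = (1, 2, 0, 3): (-8) + (-1) + 24 + (-5) = 10
σ = (1, 2, 3, 0): (-8) + (-1) + 9 + 3 = 3
σ = (1, 3, 0, 2): (-8) + (-6) + 24 + 22 = 32
σ = (1, 3, 2, 0): (-8) + (-6) + 3 + 3 = -8
σ = (2, 0, 1, 3): 27 + 15 + 22 + (-5) = 59
σ = (2, 0, 3, 1): 27 + 15 + 9 + (-3) = 48
σ = (2, 1, 0, 3): 27 + 7 + 24 + (-5) = 53
σ = (2, 1, 3, 0): 27 + 7 + 9 + 3 = 46
σ = (2, 3, 0, 1): 27 + (-6) + 24 + (-3) = 42
σ = (2, 3, 1, 0): 27 + (-6) + 22 + 3 = 46
σ = (3, 0, 1, 2): 16 + 15 + 22 + 22 = 75
σ = (3, 0, 2, 1): 16 + 15 + 3 + (-3) = 31
σ = (3, 1, 0, 2): 16 + 7 + 24 + 22 = 69
σ = (3, 1, 2, 0): 16 + 7 + 3 + 3 = 29
σ = (3, 2, 0, 1): 16 + (-1) + 24 + (-3) = 36
σ = (3, 2, 1, 0): 16 + (-1) + 22 + 3 = 40
Optimal value attained by: σ = (0, 3, 2, 1).
Answer: det⊕(W) = -8; verdict: SINGULAR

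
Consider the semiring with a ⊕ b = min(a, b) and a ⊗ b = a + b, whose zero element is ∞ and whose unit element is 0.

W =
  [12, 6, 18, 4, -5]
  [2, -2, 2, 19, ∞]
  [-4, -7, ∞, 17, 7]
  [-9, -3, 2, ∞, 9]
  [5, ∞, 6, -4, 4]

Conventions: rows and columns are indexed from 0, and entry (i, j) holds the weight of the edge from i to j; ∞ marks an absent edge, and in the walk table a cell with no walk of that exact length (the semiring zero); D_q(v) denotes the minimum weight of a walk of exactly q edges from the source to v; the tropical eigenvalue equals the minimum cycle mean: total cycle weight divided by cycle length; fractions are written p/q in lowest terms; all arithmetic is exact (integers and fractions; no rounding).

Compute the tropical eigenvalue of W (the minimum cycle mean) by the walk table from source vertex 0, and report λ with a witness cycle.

q=0: [0, ∞, ∞, ∞, ∞]
q=1: [12, 6, 18, 4, -5]
q=2: [-5, 1, 1, -9, -1]
q=3: [-18, -12, -7, -5, -10]
q=4: [-14, -14, -10, -14, -23]
q=5: [-23, -17, -17, -27, -19]
Optimal cycle mean attained by: cycle 0->4->3->0, total (-5) + (-4) + (-9), length 3.
Answer: λ = -6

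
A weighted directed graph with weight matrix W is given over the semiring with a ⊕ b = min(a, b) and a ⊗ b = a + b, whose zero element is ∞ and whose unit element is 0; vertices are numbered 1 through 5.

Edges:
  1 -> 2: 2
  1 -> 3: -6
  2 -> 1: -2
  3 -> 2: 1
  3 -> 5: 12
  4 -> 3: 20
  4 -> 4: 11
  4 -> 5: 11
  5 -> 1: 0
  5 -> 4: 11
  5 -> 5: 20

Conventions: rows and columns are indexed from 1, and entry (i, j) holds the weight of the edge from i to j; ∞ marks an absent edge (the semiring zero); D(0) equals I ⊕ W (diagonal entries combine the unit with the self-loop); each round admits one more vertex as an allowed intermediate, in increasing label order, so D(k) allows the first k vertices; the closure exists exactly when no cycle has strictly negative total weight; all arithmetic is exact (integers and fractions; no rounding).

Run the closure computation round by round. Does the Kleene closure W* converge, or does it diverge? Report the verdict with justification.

D(0):
  [0, 2, -6, ∞, ∞]
  [-2, 0, ∞, ∞, ∞]
  [∞, 1, 0, ∞, 12]
  [∞, ∞, 20, 0, 11]
  [0, ∞, ∞, 11, 0]
D(1):
  [0, 2, -6, ∞, ∞]
  [-2, 0, -8, ∞, ∞]
  [∞, 1, 0, ∞, 12]
  [∞, ∞, 20, 0, 11]
  [0, 2, -6, 11, 0]
Detection: at round 2, diagonal entry (3, 3) turns strictly negative.
Key observation: the cycle 3->2->1->3 has total weight 1 + (-2) + (-6), which is strictly negative.
Answer: DIVERGES — negative cycle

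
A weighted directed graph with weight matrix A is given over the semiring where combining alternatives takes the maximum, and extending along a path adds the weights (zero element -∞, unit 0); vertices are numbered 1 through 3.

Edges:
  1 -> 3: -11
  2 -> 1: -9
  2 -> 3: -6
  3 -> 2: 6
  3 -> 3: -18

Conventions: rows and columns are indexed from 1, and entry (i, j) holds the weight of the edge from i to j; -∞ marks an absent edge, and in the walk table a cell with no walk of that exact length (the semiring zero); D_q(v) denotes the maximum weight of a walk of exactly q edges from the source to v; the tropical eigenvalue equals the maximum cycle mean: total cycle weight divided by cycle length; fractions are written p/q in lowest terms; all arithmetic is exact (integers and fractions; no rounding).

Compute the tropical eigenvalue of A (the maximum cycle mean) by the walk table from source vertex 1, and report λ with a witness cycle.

q=0: [0, -∞, -∞]
q=1: [-∞, -∞, -11]
q=2: [-∞, -5, -29]
q=3: [-14, -23, -11]
Optimal cycle mean attained by: cycle 2->3->2, total (-6) + 6, length 2.
Answer: λ = 0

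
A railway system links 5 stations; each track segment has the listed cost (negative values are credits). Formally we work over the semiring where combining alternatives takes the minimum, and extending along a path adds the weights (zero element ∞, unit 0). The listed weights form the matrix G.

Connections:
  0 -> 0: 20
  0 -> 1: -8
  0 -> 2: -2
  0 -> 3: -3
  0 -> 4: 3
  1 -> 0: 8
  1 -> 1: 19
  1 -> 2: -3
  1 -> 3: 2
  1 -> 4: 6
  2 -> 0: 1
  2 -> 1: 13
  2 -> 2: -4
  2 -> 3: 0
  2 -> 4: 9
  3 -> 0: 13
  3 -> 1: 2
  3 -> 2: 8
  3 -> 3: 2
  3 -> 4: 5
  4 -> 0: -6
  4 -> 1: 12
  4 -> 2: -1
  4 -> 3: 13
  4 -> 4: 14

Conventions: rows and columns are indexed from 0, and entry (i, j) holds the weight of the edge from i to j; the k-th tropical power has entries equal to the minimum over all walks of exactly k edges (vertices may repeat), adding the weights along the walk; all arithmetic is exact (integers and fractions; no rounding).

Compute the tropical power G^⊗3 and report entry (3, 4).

G^⊗2:
  [-3, -1, -11, -6, -2]
  [-2, 0, -7, -3, 6]
  [-3, -7, -8, -4, 4]
  [-1, 4, -1, 4, 7]
  [0, -14, -8, -9, -3]
G^⊗3:
  [-10, -11, -15, -11, -2]
  [-6, -10, -11, -7, 1]
  [-7, -11, -12, -8, -1]
  [0, -9, -5, -4, 2]
  [-9, -8, -17, -12, -8]
Key observation: the optimum is the walk 3->4->0->4, with weight 5 + (-6) + 3 = 2.
Optimal value attained by: walk 3->4->0->4.
Answer: (G^⊗3)[3][4] = 2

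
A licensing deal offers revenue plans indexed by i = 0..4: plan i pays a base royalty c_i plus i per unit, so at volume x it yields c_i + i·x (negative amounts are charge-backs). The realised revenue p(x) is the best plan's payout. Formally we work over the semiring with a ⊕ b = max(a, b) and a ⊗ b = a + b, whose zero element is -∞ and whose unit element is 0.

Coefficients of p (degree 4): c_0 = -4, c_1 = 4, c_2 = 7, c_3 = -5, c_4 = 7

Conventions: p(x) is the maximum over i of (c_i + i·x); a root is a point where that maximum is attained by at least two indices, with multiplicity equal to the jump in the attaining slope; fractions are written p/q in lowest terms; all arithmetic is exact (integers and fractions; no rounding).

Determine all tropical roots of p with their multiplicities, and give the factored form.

hull edge (i=0, c=-4) to (i=1, c=4): slope 8, span 1
hull edge (i=1, c=4) to (i=2, c=7): slope 3, span 1
hull edge (i=2, c=7) to (i=4, c=7): slope 0, span 2
Factored form: p(x) = 7 ⊗ (x ⊕ (-8)) ⊗ (x ⊕ (-3)) ⊗ (x ⊕ 0) ⊗ (x ⊕ 0)
Answer: roots = -8 (mult 1), -3 (mult 1), 0 (mult 2)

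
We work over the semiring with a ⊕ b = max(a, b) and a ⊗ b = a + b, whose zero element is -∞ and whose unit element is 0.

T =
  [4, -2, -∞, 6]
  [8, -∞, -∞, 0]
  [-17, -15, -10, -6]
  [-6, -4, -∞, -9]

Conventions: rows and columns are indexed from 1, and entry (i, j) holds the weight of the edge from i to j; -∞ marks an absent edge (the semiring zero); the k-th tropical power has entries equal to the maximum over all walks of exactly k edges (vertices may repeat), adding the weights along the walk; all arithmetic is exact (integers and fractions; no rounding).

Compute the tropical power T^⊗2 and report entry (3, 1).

T^⊗2:
  [8, 2, -∞, 10]
  [12, 6, -∞, 14]
  [-7, -10, -20, -11]
  [4, -8, -∞, 0]
Key observation: the optimum is the walk 3->2->1, with weight (-15) + 8 = -7.
Optimal value attained by: walk 3->2->1.
Answer: (T^⊗2)[3][1] = -7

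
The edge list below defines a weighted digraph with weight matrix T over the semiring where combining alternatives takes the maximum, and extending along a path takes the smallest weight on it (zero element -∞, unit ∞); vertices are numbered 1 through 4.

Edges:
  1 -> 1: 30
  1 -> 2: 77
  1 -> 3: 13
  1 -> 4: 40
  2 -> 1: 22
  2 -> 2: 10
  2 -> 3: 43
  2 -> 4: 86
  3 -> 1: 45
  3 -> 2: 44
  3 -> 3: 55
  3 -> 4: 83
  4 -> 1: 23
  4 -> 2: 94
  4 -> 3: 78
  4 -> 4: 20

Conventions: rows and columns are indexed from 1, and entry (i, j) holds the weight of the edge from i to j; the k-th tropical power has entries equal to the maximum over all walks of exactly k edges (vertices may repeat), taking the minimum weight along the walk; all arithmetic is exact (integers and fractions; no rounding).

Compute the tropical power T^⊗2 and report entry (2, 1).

T^⊗2:
  [30, 40, 43, 77]
  [43, 86, 78, 43]
  [45, 83, 78, 55]
  [45, 44, 55, 86]
Key observation: the optimum is the walk 2->3->1, with weight 43 min 45 = 43.
Optimal value attained by: walk 2->3->1.
Answer: (T^⊗2)[2][1] = 43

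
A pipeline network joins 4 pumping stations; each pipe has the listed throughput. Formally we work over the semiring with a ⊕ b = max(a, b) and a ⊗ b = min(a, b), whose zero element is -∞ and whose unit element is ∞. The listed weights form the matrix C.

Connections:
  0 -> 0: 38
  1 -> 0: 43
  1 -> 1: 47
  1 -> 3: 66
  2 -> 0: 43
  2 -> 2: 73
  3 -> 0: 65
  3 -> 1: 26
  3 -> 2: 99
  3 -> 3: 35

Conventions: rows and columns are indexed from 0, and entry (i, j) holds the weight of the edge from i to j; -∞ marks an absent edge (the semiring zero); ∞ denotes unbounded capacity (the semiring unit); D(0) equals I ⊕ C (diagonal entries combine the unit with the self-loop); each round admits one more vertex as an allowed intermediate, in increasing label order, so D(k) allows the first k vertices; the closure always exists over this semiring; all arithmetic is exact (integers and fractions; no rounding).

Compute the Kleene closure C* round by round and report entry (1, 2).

D(0):
  [∞, -∞, -∞, -∞]
  [43, ∞, -∞, 66]
  [43, -∞, ∞, -∞]
  [65, 26, 99, ∞]
D(1):
  [∞, -∞, -∞, -∞]
  [43, ∞, -∞, 66]
  [43, -∞, ∞, -∞]
  [65, 26, 99, ∞]
D(2):
  [∞, -∞, -∞, -∞]
  [43, ∞, -∞, 66]
  [43, -∞, ∞, -∞]
  [65, 26, 99, ∞]
D(3):
  [∞, -∞, -∞, -∞]
  [43, ∞, -∞, 66]
  [43, -∞, ∞, -∞]
  [65, 26, 99, ∞]
D(4):
  [∞, -∞, -∞, -∞]
  [65, ∞, 66, 66]
  [43, -∞, ∞, -∞]
  [65, 26, 99, ∞]
Answer: C*[1][2] = 66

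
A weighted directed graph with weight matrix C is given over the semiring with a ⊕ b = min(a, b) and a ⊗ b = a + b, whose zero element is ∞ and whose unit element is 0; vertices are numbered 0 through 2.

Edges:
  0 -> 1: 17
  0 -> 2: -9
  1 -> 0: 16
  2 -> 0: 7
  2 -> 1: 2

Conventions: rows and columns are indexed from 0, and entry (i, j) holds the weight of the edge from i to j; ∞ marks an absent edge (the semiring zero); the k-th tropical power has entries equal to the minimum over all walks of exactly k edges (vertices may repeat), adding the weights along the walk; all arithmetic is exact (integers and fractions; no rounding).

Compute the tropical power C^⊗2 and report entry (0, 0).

C^⊗2:
  [-2, -7, ∞]
  [∞, 33, 7]
  [18, 24, -2]
Key observation: the optimum is the walk 0->2->0, with weight (-9) + 7 = -2.
Optimal value attained by: walk 0->2->0.
Answer: (C^⊗2)[0][0] = -2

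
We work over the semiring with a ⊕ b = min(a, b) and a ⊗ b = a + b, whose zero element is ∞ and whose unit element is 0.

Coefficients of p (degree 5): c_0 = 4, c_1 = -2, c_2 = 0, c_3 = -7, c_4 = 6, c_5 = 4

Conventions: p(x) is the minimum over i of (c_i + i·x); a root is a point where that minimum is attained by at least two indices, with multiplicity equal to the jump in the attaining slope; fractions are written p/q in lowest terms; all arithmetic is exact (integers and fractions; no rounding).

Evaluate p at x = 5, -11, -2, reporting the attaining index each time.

p(5) = min(4+0·5=4, -2+1·5=3, 0+2·5=10, -7+3·5=8, 6+4·5=26, 4+5·5=29) = 3 (attained by i=1)
p(-11) = min(4+0·(-11)=4, -2+1·(-11)=-13, 0+2·(-11)=-22, -7+3·(-11)=-40, 6+4·(-11)=-38, 4+5·(-11)=-51) = -51 (attained by i=5)
p(-2) = min(4+0·(-2)=4, -2+1·(-2)=-4, 0+2·(-2)=-4, -7+3·(-2)=-13, 6+4·(-2)=-2, 4+5·(-2)=-6) = -13 (attained by i=3)
Answer: p(5) = 3; p(-11) = -51; p(-2) = -13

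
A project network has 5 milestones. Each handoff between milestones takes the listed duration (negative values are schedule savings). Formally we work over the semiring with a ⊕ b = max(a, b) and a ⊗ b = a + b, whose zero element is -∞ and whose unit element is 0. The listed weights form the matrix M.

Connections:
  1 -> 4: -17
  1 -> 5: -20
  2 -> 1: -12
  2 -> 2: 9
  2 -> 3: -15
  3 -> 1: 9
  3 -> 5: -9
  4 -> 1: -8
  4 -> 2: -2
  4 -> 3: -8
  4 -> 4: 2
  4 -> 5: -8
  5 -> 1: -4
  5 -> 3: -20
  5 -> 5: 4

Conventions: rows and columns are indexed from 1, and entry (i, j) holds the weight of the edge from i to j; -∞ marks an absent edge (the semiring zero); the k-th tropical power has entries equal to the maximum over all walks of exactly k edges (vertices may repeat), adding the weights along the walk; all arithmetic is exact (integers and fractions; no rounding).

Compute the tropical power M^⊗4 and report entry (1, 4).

M^⊗2:
  [-24, -19, -25, -15, -16]
  [-3, 18, -6, -29, -24]
  [-13, -∞, -29, -8, -5]
  [1, 7, -6, 4, -4]
  [0, -∞, -16, -21, 8]
M^⊗3:
  [-16, -10, -23, -13, -12]
  [6, 27, 3, -20, -15]
  [-9, -10, -16, -6, -1]
  [3, 16, -4, 6, 0]
  [4, -23, -12, -17, 12]
M^⊗4:
  [-14, -1, -21, -11, -8]
  [15, 36, 12, -11, -6]
  [-5, -1, -14, -4, 3]
  [5, 25, 1, 8, 4]
  [8, -14, -8, -13, 16]
Key observation: the optimum is the walk 1->4->4->4->4, with weight (-17) + 2 + 2 + 2 = -11.
Optimal value attained by: walk 1->4->4->4->4.
Answer: (M^⊗4)[1][4] = -11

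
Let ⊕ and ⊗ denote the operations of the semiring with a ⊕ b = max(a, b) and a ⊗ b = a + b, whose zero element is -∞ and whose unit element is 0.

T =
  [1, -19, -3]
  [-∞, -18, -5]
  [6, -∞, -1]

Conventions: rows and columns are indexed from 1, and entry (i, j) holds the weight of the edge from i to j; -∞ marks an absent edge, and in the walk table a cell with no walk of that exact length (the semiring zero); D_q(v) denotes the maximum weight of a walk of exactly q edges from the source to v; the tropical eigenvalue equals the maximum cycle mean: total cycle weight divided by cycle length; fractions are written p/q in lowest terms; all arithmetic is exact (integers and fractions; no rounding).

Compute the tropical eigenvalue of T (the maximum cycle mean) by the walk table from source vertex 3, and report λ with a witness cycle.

q=0: [-∞, -∞, 0]
q=1: [6, -∞, -1]
q=2: [7, -13, 3]
q=3: [9, -12, 4]
Optimal cycle mean attained by: cycle 1->3->1, total (-3) + 6, length 2.
Answer: λ = 3/2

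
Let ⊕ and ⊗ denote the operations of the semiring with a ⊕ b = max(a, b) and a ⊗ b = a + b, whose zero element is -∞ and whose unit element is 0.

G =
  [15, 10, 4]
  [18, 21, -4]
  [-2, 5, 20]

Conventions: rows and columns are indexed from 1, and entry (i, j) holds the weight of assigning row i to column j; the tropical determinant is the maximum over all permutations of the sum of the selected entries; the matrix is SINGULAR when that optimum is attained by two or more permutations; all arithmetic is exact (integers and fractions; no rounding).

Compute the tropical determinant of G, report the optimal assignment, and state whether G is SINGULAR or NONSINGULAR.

σ = (1, 2, 3): 15 + 21 + 20 = 56
σ = (1, 3, 2): 15 + (-4) + 5 = 16
σ = (2, 1, 3): 10 + 18 + 20 = 48
σ = (2, 3, 1): 10 + (-4) + (-2) = 4
σ = (3, 1, 2): 4 + 18 + 5 = 27
σ = (3, 2, 1): 4 + 21 + (-2) = 23
Optimal value attained by: σ = (1, 2, 3).
Answer: det⊕(G) = 56; verdict: NONSINGULAR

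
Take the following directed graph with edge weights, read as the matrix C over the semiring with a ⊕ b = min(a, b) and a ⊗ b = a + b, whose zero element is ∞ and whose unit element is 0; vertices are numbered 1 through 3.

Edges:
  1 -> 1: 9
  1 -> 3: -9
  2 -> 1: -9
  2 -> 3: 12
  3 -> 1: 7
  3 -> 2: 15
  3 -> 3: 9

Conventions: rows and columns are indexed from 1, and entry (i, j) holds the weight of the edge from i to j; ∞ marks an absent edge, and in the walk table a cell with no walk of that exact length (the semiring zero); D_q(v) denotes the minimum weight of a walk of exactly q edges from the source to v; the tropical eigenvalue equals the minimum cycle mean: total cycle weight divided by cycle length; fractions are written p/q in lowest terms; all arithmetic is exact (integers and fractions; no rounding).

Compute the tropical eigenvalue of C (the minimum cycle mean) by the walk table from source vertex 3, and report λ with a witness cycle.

q=0: [∞, ∞, 0]
q=1: [7, 15, 9]
q=2: [6, 24, -2]
q=3: [5, 13, -3]
Optimal cycle mean attained by: cycle 1->3->1, total (-9) + 7, length 2.
Answer: λ = -1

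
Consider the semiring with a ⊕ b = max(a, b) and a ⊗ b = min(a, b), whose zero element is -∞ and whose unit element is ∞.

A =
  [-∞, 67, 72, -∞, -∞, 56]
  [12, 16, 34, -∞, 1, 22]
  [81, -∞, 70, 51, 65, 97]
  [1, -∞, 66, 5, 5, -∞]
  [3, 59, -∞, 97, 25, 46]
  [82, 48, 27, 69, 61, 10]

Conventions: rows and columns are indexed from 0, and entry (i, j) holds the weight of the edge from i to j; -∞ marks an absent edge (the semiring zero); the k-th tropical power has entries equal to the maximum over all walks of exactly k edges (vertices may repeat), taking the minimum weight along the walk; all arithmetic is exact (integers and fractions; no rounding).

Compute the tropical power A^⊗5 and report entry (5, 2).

A^⊗2:
  [72, 48, 70, 56, 65, 72]
  [34, 22, 34, 34, 34, 34]
  [82, 67, 72, 69, 65, 70]
  [66, 5, 66, 51, 65, 66]
  [46, 46, 66, 46, 46, 25]
  [27, 67, 72, 61, 27, 56]
A^⊗3:
  [72, 67, 72, 69, 65, 70]
  [34, 34, 34, 34, 34, 34]
  [72, 67, 72, 69, 65, 72]
  [66, 66, 66, 66, 65, 66]
  [66, 46, 66, 51, 65, 66]
  [72, 48, 70, 56, 65, 72]
A^⊗4:
  [72, 67, 72, 69, 65, 72]
  [34, 34, 34, 34, 34, 34]
  [72, 67, 72, 69, 65, 72]
  [66, 66, 66, 66, 65, 66]
  [66, 66, 66, 66, 65, 66]
  [72, 67, 72, 69, 65, 70]
A^⊗5:
  [72, 67, 72, 69, 65, 72]
  [34, 34, 34, 34, 34, 34]
  [72, 67, 72, 69, 65, 72]
  [66, 66, 66, 66, 65, 66]
  [66, 66, 66, 66, 65, 66]
  [72, 67, 72, 69, 65, 72]
Key observation: the optimum is the walk 5->0->2->5->0->2, with weight 82 min 72 min 97 min 82 min 72 = 72.
Optimal value attained by: walk 5->0->2->5->0->2.
Answer: (A^⊗5)[5][2] = 72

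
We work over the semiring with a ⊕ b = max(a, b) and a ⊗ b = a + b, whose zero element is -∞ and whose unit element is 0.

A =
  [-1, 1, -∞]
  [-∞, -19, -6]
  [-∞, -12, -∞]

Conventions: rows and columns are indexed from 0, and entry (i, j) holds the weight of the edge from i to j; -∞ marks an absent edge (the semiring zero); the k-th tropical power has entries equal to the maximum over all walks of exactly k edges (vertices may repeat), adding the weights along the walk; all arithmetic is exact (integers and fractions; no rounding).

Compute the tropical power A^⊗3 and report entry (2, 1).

A^⊗2:
  [-2, 0, -5]
  [-∞, -18, -25]
  [-∞, -31, -18]
A^⊗3:
  [-3, -1, -6]
  [-∞, -37, -24]
  [-∞, -30, -37]
Key observation: the optimum is the walk 2->1->2->1, with weight (-12) + (-6) + (-12) = -30.
Optimal value attained by: walk 2->1->2->1.
Answer: (A^⊗3)[2][1] = -30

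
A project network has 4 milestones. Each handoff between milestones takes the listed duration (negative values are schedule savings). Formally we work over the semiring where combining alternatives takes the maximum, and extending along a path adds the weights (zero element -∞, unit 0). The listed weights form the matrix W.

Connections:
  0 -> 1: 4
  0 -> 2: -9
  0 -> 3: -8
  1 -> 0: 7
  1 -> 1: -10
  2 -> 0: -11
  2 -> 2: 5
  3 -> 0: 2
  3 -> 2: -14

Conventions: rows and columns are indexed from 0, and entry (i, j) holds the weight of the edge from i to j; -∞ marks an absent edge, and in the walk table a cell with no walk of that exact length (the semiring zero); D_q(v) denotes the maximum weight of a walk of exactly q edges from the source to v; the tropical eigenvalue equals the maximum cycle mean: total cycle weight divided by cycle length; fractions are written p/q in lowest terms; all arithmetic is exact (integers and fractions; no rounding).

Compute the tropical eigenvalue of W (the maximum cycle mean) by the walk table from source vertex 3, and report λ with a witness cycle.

q=0: [-∞, -∞, -∞, 0]
q=1: [2, -∞, -14, -∞]
q=2: [-25, 6, -7, -6]
q=3: [13, -4, -2, -33]
q=4: [3, 17, 4, 5]
Optimal cycle mean attained by: cycle 0->1->0, total 4 + 7, length 2.
Answer: λ = 11/2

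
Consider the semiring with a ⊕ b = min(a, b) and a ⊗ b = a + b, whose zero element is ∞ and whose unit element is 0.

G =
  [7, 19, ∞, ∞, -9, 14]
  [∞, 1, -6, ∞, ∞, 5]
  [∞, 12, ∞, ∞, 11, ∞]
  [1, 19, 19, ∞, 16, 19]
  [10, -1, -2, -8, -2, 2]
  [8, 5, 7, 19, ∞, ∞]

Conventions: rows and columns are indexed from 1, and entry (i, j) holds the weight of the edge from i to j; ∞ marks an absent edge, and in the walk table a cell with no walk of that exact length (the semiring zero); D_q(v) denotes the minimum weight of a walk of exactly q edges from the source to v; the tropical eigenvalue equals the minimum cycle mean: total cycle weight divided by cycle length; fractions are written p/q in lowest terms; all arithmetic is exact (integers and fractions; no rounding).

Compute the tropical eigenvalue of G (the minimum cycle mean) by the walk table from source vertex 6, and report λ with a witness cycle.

q=0: [∞, ∞, ∞, ∞, ∞, 0]
q=1: [8, 5, 7, 19, ∞, ∞]
q=2: [15, 6, -1, ∞, -1, 10]
q=3: [9, -2, -3, -9, -3, 1]
q=4: [-8, -4, -8, -11, -5, -1]
q=5: [-10, -6, -10, -13, -17, -3]
q=6: [-12, -18, -19, -25, -19, -15]
Optimal cycle mean attained by: cycle 1->5->4->1, total (-9) + (-8) + 1, length 3.
Answer: λ = -16/3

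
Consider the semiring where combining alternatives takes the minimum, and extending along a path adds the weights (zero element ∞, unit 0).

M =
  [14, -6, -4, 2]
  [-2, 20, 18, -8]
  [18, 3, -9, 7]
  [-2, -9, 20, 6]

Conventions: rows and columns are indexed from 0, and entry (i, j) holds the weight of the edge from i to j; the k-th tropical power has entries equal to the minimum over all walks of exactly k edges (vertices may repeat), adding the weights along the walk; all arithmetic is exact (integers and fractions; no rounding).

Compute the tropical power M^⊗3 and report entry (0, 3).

M^⊗2:
  [-8, -7, -13, -14]
  [-10, -17, -6, -2]
  [1, -6, -18, -5]
  [-11, -8, -6, -17]
M^⊗3:
  [-16, -23, -22, -15]
  [-19, -16, -15, -25]
  [-8, -15, -27, -14]
  [-19, -26, -15, -16]
Key observation: the optimum is the walk 0->3->1->3, with weight 2 + (-9) + (-8) = -15.
Optimal value attained by: walk 0->3->1->3.
Answer: (M^⊗3)[0][3] = -15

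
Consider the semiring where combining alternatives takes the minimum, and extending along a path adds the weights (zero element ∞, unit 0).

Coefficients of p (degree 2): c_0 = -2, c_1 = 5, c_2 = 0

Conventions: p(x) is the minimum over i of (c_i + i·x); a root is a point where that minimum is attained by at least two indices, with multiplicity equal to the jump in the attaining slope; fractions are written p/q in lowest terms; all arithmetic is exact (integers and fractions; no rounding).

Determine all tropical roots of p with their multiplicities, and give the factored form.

hull edge (i=0, c=-2) to (i=2, c=0): slope 1, span 2
Factored form: p(x) = 0 ⊗ (x ⊕ (-1)) ⊗ (x ⊕ (-1))
Answer: roots = -1 (mult 2)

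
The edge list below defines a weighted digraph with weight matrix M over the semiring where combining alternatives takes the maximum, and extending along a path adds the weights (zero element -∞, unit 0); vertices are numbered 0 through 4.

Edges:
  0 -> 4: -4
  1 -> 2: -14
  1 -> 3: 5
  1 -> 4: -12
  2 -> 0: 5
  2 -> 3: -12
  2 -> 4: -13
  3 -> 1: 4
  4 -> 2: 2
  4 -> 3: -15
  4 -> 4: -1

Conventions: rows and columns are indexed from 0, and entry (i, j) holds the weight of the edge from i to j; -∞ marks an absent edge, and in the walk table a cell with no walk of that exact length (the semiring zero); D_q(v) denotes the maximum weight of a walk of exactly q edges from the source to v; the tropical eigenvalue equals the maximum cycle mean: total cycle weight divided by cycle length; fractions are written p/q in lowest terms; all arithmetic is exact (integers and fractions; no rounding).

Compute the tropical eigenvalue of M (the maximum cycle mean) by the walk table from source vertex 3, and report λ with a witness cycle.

q=0: [-∞, -∞, -∞, 0, -∞]
q=1: [-∞, 4, -∞, -∞, -∞]
q=2: [-∞, -∞, -10, 9, -8]
q=3: [-5, 13, -6, -22, -9]
q=4: [-1, -18, -1, 18, 1]
q=5: [4, 22, 3, -13, 0]
Optimal cycle mean attained by: cycle 1->3->1, total 5 + 4, length 2.
Answer: λ = 9/2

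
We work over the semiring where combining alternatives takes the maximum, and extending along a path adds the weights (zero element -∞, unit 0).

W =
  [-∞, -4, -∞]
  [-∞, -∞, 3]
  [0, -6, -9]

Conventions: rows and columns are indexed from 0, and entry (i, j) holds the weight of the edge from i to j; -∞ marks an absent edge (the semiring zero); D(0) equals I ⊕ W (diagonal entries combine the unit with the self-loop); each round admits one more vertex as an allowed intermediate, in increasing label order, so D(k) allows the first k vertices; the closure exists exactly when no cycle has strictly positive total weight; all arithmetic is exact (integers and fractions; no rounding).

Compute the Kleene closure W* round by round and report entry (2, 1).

D(0):
  [0, -4, -∞]
  [-∞, 0, 3]
  [0, -6, 0]
D(1):
  [0, -4, -∞]
  [-∞, 0, 3]
  [0, -4, 0]
D(2):
  [0, -4, -1]
  [-∞, 0, 3]
  [0, -4, 0]
D(3):
  [0, -4, -1]
  [3, 0, 3]
  [0, -4, 0]
Answer: W*[2][1] = -4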